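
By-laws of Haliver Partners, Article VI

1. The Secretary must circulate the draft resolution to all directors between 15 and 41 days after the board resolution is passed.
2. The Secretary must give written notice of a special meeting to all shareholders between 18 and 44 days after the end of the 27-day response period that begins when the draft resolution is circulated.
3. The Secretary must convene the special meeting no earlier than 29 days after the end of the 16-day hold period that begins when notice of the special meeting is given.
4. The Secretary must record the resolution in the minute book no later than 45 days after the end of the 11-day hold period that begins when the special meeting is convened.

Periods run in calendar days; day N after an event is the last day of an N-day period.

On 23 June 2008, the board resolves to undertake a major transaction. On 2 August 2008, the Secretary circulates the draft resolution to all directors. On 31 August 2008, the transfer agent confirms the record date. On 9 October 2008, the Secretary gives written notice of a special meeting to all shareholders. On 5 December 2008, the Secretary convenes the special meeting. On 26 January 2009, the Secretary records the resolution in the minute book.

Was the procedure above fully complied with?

Yes

Step 1 — 15 and 41 days from 23 June 2008 (when the board resolution is passed) are 8 July 2008 and 3 August 2008 respectively; done 2 August 2008 — within the window.
Step 2 — 18 and 44 days from 29 August 2008 (end of the 27-day response period, which began when the draft resolution is circulated on 2 August 2008) are 16 September 2008 and 12 October 2008 respectively; 9 October 2008 falls inside that range.
Step 3 — must wait 29 days from 25 October 2008 (end of the 16-day hold period, which began when notice of the special meeting is given on 9 October 2008), so not before 23 November 2008; done 5 December 2008 — permitted.
Step 4 — counting 45 days from 16 December 2008 (end of the 11-day hold period, which began when the special meeting is convened on 5 December 2008) gives a deadline of 30 January 2009; 26 January 2009 is within that limit.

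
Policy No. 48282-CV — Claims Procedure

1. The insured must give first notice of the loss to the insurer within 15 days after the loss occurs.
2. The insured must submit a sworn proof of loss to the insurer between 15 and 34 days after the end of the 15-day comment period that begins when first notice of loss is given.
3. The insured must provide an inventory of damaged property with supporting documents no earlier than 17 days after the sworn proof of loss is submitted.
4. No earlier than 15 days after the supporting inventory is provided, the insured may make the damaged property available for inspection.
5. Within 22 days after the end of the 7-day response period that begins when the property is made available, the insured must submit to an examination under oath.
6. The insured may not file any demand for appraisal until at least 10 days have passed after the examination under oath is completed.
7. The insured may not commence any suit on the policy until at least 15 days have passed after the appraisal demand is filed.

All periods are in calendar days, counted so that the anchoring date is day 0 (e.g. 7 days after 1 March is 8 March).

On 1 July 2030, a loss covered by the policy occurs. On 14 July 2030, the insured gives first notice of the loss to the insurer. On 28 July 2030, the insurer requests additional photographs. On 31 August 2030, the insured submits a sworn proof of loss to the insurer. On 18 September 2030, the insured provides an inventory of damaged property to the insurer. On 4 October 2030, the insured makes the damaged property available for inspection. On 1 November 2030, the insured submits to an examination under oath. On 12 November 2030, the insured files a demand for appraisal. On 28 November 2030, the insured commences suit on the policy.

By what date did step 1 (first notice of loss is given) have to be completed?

16 July 2030

Step 1 runs from 1 July 2030, when the loss occurs. 15 days after 1 July 2030 is 16 July 2030.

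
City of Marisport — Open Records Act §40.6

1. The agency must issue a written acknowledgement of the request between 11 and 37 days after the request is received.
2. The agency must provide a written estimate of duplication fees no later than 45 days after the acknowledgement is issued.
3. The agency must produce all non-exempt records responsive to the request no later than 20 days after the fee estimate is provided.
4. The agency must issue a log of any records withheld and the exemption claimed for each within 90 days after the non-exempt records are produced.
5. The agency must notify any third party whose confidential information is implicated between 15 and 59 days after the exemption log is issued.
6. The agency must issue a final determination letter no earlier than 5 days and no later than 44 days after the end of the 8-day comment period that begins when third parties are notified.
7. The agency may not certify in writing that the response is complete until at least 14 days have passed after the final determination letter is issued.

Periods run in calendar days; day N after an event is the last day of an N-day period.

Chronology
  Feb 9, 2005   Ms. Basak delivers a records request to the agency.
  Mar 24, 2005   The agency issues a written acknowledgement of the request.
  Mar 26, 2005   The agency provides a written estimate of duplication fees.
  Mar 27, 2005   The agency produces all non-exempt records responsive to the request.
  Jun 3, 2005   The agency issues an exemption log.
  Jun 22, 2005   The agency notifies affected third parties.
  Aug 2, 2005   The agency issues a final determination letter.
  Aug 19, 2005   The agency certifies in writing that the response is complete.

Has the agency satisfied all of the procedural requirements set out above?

(1) the permitted window runs from Feb 9, 2005 + 11 = Feb 20, 2005 to Feb 9, 2005 + 37 = Mar 18, 2005; Mar 24, 2005 is 6 days past the end of the window.
Later steps need not be reached.

No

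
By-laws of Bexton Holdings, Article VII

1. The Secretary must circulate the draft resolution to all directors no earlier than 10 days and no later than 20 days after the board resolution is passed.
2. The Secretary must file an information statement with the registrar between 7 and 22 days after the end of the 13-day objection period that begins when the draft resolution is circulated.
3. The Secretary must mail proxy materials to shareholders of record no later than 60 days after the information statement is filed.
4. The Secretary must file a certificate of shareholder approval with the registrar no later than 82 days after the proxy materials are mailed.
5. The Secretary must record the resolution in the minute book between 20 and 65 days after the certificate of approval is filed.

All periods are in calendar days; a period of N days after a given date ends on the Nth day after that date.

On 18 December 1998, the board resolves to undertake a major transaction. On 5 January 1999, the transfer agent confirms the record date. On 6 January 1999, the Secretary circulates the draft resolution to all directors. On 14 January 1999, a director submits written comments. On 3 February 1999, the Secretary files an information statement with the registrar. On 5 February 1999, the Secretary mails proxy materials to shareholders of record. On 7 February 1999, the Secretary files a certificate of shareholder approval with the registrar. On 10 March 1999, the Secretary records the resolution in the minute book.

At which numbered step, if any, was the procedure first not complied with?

Step 1 — 10 and 20 days from 18 December 1998 (when the board resolution is passed) are 28 December 1998 and 7 January 1999 respectively; done 6 January 1999 — within the window.
Step 2 — 7 and 22 days from 19 January 1999 (end of the 13-day objection period, which began when the draft resolution is circulated on 6 January 1999) are 26 January 1999 and 10 February 1999 respectively; done 3 February 1999, which is between those dates.
Step 3 — counting 60 days from 3 February 1999 (when the information statement is filed) gives a deadline of 4 April 1999; 5 February 1999 is within that limit.
Step 4 — counting 82 days from 5 February 1999 (when the proxy materials are mailed) gives a deadline of 28 April 1999; completed 7 February 1999, before the deadline.
Step 5 — 20 and 65 days from 7 February 1999 (when the certificate of approval is filed) are 27 February 1999 and 13 April 1999 respectively; done 10 March 1999 — within the window.

None — every step was satisfied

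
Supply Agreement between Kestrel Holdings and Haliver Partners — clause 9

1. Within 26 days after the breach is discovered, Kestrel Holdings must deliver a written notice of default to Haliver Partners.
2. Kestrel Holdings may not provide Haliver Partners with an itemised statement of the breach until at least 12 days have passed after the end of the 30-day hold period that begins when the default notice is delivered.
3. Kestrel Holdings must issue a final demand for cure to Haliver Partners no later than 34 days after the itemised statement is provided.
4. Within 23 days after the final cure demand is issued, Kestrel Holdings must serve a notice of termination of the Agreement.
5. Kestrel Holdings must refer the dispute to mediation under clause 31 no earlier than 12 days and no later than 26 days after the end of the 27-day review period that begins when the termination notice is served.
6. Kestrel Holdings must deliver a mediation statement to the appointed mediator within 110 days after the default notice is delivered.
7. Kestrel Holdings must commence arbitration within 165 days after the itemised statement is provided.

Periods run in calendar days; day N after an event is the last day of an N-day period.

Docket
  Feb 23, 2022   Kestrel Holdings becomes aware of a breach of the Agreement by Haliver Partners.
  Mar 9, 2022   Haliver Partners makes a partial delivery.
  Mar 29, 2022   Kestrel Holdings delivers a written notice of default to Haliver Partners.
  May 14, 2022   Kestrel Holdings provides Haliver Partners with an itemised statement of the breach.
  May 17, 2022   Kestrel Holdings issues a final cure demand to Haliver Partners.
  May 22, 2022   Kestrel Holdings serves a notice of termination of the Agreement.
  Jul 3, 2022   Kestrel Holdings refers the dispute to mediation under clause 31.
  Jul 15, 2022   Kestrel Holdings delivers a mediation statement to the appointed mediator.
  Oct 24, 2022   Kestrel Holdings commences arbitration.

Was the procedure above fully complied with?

No

Step 1: 26 days after Feb 23, 2022 (when the breach is discovered) is Mar 21, 2022; Mar 29, 2022 misses that deadline by 8 days.
No need to go further; step 1 was not satisfied.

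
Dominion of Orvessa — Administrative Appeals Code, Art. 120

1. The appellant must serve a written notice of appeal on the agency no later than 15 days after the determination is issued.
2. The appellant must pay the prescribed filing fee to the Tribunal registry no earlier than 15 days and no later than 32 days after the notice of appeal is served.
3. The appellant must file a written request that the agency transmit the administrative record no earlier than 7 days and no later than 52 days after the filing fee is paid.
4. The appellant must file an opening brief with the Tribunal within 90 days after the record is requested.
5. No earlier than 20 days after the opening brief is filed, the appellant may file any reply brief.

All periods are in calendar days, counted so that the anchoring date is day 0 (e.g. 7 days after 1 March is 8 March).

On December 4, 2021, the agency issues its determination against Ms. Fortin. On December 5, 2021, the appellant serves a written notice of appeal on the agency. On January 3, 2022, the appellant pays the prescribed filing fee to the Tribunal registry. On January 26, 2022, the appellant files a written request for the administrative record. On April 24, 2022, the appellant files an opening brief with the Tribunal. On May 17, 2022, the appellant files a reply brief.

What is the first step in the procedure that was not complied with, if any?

None — every step was satisfied

Step 1: 15 days after December 4, 2021 (when the determination is issued) is December 19, 2021; December 5, 2021 is within that limit.
Step 2: the window is 15–32 days after December 5, 2021 (when the notice of appeal is served), so December 20, 2021 through January 6, 2022; January 3, 2022 falls inside that range.
Step 3: the window is 7–52 days after January 3, 2022 (when the filing fee is paid), so January 10, 2022 through February 24, 2022; January 26, 2022 falls inside that range.
Step 4: 90 days after January 26, 2022 (when the record is requested) is April 26, 2022; done April 24, 2022 — timely.
Step 5: the earliest permitted date is 20 days after April 24, 2022 (when the opening brief is filed), i.e. May 14, 2022; May 17, 2022 is on or after that date.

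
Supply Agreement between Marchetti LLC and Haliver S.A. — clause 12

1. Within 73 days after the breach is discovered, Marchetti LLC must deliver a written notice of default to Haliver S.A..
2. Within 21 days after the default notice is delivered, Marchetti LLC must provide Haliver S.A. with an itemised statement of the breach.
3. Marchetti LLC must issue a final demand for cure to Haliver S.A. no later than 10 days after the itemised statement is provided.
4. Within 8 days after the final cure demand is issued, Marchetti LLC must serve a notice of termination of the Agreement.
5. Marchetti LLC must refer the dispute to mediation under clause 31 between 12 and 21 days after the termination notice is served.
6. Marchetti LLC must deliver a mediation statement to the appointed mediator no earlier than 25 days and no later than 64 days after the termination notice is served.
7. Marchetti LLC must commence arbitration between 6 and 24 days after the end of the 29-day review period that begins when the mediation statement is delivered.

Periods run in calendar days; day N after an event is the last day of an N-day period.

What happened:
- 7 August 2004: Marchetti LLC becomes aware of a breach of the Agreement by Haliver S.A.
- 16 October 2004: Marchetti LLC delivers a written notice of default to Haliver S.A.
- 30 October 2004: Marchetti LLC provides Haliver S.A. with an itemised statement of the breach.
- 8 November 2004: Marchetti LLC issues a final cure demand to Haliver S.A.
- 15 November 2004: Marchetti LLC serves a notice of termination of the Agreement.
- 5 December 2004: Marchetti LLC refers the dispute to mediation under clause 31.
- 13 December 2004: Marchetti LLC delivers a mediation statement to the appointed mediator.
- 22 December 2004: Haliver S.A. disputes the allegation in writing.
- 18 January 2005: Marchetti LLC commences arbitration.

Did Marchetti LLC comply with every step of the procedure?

Step 1: 73 days after 7 August 2004 (when the breach is discovered) is 19 October 2004; 16 October 2004 is within that limit.
Step 2: 21 days after 16 October 2004 (when the default notice is delivered) is 6 November 2004; 30 October 2004 is within that limit.
Step 3: 10 days after 30 October 2004 (when the itemised statement is provided) is 9 November 2004; completed 8 November 2004, before the deadline.
Step 4: 8 days after 8 November 2004 (when the final cure demand is issued) is 16 November 2004; 15 November 2004 is within that limit.
Step 5: the window is 12–21 days after 15 November 2004 (when the termination notice is served), so 27 November 2004 through 6 December 2004; 5 December 2004 falls inside that range.
Step 6: the window is 25–64 days after 15 November 2004 (when the termination notice is served), so 10 December 2004 through 18 January 2005; 13 December 2004 falls inside that range.
Step 7: the window is 6–24 days after 11 January 2005 (end of the 29-day review period, which began when the mediation statement is delivered on 13 December 2004), so 17 January 2005 through 4 February 2005; done 18 January 2005, which is between those dates.

Yes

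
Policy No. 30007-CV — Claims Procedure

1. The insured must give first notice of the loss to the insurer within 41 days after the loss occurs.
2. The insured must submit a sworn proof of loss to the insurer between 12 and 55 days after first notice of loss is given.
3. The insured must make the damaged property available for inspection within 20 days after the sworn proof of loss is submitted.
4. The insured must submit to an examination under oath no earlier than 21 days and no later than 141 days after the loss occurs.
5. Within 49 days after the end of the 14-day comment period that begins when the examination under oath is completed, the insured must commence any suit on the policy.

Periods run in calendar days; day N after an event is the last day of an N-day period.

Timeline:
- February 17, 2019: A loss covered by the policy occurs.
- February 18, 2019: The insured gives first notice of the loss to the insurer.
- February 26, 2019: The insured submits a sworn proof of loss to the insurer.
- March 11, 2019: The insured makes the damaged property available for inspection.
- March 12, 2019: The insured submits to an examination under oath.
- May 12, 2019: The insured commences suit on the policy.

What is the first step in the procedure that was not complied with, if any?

Step 1: 41 days after February 17, 2019 (when the loss occurs) is March 30, 2019; February 18, 2019 is within that limit.
Step 2: the window is 12–55 days after February 18, 2019 (when first notice of loss is given), so March 2, 2019 through April 14, 2019; February 26, 2019 is 4 days too early.

Step 2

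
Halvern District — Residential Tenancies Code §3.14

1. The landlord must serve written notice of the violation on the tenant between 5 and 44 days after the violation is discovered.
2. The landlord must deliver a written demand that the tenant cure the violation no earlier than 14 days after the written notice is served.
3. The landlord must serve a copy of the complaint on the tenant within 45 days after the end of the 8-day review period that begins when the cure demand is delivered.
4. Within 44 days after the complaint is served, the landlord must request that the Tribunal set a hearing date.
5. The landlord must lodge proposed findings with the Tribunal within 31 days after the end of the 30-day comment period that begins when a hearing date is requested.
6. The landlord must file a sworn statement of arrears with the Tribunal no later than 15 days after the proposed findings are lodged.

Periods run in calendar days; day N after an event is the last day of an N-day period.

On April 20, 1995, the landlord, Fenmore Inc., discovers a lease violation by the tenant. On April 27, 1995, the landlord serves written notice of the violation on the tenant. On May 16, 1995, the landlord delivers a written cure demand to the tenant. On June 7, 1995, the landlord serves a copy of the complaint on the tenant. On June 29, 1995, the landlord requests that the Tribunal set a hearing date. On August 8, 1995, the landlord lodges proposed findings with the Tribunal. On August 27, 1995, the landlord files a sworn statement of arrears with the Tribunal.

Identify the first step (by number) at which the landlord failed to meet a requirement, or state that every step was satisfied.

(1) the permitted window runs from April 20, 1995 + 5 = April 25, 1995 to April 20, 1995 + 44 = June 3, 1995; done April 27, 1995, which is between those dates.
(2) permitted from April 27, 1995 + 14 days = May 11, 1995 onward; done May 16, 1995 — permitted.
(3) due by May 24, 1995 + 45 days = July 8, 1995; done June 7, 1995 — timely.
(4) due by June 7, 1995 + 44 days = July 21, 1995; done June 29, 1995 — timely.
(5) due by July 29, 1995 + 31 days = August 29, 1995; done August 8, 1995 — timely.
(6) due by August 8, 1995 + 15 days = August 23, 1995; August 27, 1995 misses that deadline by 4 days.
No need to go further; step 6 was not satisfied.

Step 6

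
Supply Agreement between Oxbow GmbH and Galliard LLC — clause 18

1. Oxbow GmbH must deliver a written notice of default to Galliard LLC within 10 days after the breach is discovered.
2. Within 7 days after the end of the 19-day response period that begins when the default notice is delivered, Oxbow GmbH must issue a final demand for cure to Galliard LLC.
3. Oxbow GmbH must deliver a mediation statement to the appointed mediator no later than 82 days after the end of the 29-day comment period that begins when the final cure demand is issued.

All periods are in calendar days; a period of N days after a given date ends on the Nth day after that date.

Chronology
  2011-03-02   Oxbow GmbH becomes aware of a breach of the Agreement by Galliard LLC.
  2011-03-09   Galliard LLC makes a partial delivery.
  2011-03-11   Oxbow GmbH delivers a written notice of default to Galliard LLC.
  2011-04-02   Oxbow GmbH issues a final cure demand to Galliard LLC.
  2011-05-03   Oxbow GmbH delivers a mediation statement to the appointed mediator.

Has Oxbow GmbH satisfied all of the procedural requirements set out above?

Step 1: 10 days after 2011-03-02 (when the breach is discovered) is 2011-03-12; completed 2011-03-11, before the deadline.
Step 2: 7 days after 2011-03-30 (end of the 19-day response period, which began when the default notice is delivered on 2011-03-11) is 2011-04-06; done 2011-04-02 — timely.
Step 3: 82 days after 2011-05-01 (end of the 29-day comment period, which began when the final cure demand is issued on 2011-04-02) is 2011-07-22; completed 2011-05-03, before the deadline.

Yes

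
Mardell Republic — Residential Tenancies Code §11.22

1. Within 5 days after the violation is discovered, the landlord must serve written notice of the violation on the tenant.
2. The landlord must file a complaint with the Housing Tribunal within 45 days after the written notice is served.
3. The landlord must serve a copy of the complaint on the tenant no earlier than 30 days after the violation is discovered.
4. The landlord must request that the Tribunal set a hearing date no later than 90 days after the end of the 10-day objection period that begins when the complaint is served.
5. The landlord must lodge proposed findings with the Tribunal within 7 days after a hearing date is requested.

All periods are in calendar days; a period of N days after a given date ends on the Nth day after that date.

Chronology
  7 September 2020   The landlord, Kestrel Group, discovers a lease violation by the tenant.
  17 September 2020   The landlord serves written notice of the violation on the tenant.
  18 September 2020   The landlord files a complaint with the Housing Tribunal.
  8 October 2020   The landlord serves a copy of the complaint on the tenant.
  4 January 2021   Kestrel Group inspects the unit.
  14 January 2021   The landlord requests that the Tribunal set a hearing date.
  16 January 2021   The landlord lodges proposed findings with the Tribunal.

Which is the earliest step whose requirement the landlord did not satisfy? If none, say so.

Step 1

Step 1 — counting 5 days from 7 September 2020 (when the violation is discovered) gives a deadline of 12 September 2020; not done until 17 September 2020, 5 days after the deadline.
The procedure was therefore not followed at step 1.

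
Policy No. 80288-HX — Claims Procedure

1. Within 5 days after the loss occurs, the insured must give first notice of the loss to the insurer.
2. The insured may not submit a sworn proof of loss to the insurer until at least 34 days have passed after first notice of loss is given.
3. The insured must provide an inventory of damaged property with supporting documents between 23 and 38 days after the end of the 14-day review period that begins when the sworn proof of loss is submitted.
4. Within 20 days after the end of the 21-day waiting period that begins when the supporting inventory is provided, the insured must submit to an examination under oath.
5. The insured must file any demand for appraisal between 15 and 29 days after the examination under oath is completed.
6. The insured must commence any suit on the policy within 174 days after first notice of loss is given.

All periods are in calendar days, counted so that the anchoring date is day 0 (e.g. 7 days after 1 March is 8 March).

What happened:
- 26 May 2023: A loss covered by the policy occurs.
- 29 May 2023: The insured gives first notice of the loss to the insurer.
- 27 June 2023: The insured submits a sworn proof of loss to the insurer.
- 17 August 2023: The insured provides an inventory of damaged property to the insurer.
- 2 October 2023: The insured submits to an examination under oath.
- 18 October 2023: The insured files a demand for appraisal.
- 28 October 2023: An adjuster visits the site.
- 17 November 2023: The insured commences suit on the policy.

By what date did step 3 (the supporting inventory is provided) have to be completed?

18 August 2023

The sworn proof of loss is submitted on 27 June 2023; the 14-day review period therefore ends 11 July 2023, and step 3 runs from that date. The window is 23–38 days after 11 July 2023; it closes on 18 August 2023.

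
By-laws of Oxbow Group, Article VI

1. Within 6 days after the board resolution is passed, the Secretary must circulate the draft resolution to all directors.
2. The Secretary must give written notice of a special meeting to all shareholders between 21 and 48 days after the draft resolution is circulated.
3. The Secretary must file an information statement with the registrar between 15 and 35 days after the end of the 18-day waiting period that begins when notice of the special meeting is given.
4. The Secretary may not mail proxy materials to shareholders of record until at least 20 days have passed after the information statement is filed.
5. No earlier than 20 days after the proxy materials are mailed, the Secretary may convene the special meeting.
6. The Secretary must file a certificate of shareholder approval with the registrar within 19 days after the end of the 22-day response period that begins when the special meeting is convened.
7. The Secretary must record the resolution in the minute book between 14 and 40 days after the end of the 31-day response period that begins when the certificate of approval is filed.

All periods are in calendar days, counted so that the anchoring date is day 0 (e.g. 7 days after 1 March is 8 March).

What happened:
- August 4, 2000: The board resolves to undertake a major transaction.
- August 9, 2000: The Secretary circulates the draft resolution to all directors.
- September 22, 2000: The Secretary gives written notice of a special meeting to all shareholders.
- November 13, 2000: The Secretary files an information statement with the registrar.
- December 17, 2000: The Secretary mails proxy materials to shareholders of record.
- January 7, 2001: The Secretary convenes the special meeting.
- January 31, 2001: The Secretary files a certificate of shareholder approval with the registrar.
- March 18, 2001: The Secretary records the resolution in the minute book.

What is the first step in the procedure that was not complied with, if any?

Step 1: 6 days after August 4, 2000 (when the board resolution is passed) is August 10, 2000; done August 9, 2000 — timely.
Step 2: the window is 21–48 days after August 9, 2000 (when the draft resolution is circulated), so August 30, 2000 through September 26, 2000; done September 22, 2000 — within the window.
Step 3: the window is 15–35 days after October 10, 2000 (end of the 18-day waiting period, which began when notice of the special meeting is given on September 22, 2000), so October 25, 2000 through November 14, 2000; done November 13, 2000, which is between those dates.
Step 4: the earliest permitted date is 20 days after November 13, 2000 (when the information statement is filed), i.e. December 3, 2000; December 17, 2000 is on or after that date.
Step 5: the earliest permitted date is 20 days after December 17, 2000 (when the proxy materials are mailed), i.e. January 6, 2001; done January 7, 2001, after the minimum wait.
Step 6: 19 days after January 29, 2001 (end of the 22-day response period, which began when the special meeting is convened on January 7, 2001) is February 17, 2001; completed January 31, 2001, before the deadline.
Step 7: the window is 14–40 days after March 3, 2001 (end of the 31-day response period, which began when the certificate of approval is filed on January 31, 2001), so March 17, 2001 through April 12, 2001; March 18, 2001 falls inside that range.

None — every step was satisfied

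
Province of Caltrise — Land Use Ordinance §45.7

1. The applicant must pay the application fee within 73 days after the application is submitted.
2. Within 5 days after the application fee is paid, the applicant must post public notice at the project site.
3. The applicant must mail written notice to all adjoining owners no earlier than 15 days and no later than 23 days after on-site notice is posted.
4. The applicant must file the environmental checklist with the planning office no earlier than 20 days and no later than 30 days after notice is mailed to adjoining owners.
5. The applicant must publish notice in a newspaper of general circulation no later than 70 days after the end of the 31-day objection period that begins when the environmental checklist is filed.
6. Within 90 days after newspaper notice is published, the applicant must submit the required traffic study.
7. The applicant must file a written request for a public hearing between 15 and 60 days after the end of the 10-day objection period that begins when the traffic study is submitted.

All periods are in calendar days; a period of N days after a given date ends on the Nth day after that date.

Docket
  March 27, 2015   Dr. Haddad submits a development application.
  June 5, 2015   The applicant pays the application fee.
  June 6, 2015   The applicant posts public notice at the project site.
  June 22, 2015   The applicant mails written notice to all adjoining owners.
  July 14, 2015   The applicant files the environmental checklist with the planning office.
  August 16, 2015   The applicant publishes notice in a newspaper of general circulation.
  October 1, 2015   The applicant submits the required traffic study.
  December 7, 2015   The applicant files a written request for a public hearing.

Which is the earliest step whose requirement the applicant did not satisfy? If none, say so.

Step 1 — counting 73 days from March 27, 2015 (when the application is submitted) gives a deadline of June 8, 2015; completed June 5, 2015, before the deadline.
Step 2 — counting 5 days from June 5, 2015 (when the application fee is paid) gives a deadline of June 10, 2015; completed June 6, 2015, before the deadline.
Step 3 — 15 and 23 days from June 6, 2015 (when on-site notice is posted) are June 21, 2015 and June 29, 2015 respectively; June 22, 2015 falls inside that range.
Step 4 — 20 and 30 days from June 22, 2015 (when notice is mailed to adjoining owners) are July 12, 2015 and July 22, 2015 respectively; done July 14, 2015 — within the window.
Step 5 — counting 70 days from August 14, 2015 (end of the 31-day objection period, which began when the environmental checklist is filed on July 14, 2015) gives a deadline of October 23, 2015; completed August 16, 2015, before the deadline.
Step 6 — counting 90 days from August 16, 2015 (when newspaper notice is published) gives a deadline of November 14, 2015; completed October 1, 2015, before the deadline.
Step 7 — 15 and 60 days from October 11, 2015 (end of the 10-day objection period, which began when the traffic study is submitted on October 1, 2015) are October 26, 2015 and December 10, 2015 respectively; done December 7, 2015 — within the window.

None — every step was satisfied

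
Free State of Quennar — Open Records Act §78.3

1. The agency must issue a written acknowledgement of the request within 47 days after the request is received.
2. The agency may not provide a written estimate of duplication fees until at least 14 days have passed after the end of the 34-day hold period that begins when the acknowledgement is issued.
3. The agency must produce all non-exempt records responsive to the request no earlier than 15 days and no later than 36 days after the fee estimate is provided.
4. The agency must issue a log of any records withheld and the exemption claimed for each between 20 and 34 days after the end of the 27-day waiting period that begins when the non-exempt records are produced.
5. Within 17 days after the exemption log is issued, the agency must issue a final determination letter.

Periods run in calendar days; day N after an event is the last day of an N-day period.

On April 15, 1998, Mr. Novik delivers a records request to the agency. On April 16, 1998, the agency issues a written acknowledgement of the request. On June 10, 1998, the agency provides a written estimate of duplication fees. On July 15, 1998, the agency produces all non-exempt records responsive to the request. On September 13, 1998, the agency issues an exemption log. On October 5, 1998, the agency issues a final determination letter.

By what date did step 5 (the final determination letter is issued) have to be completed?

Step 5 runs from September 13, 1998, when the exemption log is issued. 17 days after September 13, 1998 is September 30, 1998.

September 30, 1998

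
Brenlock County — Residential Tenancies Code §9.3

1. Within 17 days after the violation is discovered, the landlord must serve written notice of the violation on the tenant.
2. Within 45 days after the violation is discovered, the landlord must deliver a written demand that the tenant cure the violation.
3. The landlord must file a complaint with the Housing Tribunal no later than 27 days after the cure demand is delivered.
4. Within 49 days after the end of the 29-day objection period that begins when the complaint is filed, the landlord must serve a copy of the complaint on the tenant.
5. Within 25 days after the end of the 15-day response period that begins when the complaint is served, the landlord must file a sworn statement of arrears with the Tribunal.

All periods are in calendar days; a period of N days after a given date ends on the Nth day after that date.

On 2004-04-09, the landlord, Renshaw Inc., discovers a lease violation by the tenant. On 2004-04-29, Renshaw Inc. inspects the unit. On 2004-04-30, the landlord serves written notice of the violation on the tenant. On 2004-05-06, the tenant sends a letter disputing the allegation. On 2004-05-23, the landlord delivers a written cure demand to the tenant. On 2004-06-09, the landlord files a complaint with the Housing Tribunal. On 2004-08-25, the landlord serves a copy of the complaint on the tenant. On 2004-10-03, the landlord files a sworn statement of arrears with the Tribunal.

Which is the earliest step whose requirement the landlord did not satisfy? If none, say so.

Step 1

(1) due by 2004-04-09 + 17 days = 2004-04-26; not done until 2004-04-30, 4 days after the deadline.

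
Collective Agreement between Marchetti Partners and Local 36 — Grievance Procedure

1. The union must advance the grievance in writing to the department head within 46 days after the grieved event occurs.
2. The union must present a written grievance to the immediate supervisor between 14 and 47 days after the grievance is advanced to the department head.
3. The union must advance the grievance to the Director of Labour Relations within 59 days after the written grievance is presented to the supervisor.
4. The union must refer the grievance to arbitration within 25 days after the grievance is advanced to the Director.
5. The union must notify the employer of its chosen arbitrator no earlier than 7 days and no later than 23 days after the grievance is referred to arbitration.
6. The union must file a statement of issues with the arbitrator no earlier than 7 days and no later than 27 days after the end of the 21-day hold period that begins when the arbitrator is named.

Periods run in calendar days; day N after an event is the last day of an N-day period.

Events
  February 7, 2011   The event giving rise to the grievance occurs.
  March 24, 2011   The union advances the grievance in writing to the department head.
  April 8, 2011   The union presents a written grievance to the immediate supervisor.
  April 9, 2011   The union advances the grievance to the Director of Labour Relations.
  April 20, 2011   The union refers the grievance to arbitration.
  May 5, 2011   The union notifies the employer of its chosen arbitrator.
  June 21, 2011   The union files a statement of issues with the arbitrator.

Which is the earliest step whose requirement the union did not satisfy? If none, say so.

None — every step was satisfied

Step 1 — counting 46 days from February 7, 2011 (when the grieved event occurs) gives a deadline of March 25, 2011; done March 24, 2011 — timely.
Step 2 — 14 and 47 days from March 24, 2011 (when the grievance is advanced to the department head) are April 7, 2011 and May 10, 2011 respectively; done April 8, 2011, which is between those dates.
Step 3 — counting 59 days from April 8, 2011 (when the written grievance is presented to the supervisor) gives a deadline of June 6, 2011; done April 9, 2011 — timely.
Step 4 — counting 25 days from April 9, 2011 (when the grievance is advanced to the Director) gives a deadline of May 4, 2011; completed April 20, 2011, before the deadline.
Step 5 — 7 and 23 days from April 20, 2011 (when the grievance is referred to arbitration) are April 27, 2011 and May 13, 2011 respectively; done May 5, 2011, which is between those dates.
Step 6 — 7 and 27 days from May 26, 2011 (end of the 21-day hold period, which began when the arbitrator is named on May 5, 2011) are June 2, 2011 and June 22, 2011 respectively; done June 21, 2011 — within the window.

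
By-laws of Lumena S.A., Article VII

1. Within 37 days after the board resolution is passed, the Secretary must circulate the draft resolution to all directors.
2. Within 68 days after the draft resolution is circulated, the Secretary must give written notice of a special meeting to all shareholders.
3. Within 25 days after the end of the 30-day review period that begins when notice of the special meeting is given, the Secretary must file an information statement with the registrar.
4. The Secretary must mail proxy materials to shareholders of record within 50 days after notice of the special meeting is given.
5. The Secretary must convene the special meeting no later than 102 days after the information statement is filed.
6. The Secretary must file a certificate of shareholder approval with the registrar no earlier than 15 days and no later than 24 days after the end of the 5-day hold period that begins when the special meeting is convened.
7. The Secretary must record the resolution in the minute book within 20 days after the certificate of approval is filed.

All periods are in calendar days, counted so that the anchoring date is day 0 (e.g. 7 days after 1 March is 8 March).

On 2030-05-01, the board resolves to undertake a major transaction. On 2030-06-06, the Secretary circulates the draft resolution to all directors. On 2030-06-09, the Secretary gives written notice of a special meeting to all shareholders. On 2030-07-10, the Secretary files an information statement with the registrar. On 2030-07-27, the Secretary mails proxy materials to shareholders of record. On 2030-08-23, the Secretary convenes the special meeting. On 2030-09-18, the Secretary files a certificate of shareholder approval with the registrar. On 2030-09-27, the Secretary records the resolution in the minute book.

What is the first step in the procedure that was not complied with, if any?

None — every step was satisfied

Step 1: 37 days after 2030-05-01 (when the board resolution is passed) is 2030-06-07; done 2030-06-06 — timely.
Step 2: 68 days after 2030-06-06 (when the draft resolution is circulated) is 2030-08-13; completed 2030-06-09, before the deadline.
Step 3: 25 days after 2030-07-09 (end of the 30-day review period, which began when notice of the special meeting is given on 2030-06-09) is 2030-08-03; completed 2030-07-10, before the deadline.
Step 4: 50 days after 2030-06-09 (when notice of the special meeting is given) is 2030-07-29; done 2030-07-27 — timely.
Step 5: 102 days after 2030-07-10 (when the information statement is filed) is 2030-10-20; done 2030-08-23 — timely.
Step 6: the window is 15–24 days after 2030-08-28 (end of the 5-day hold period, which began when the special meeting is convened on 2030-08-23), so 2030-09-12 through 2030-09-21; 2030-09-18 falls inside that range.
Step 7: 20 days after 2030-09-18 (when the certificate of approval is filed) is 2030-10-08; completed 2030-09-27, before the deadline.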